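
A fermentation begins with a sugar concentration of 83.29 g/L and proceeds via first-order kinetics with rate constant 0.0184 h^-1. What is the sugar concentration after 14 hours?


S = S0 * exp(-k * t)
S = 83.29 * exp(-0.0184 * 14)
S = 64.3752 g/L

64.3752 g/L


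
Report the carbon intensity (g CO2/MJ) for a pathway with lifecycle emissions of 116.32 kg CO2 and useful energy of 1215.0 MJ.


CI = CO2 * 1000 / E
= 116.32 * 1000 / 1215.0
= 95.7366 g CO2/MJ

95.7366 g CO2/MJ


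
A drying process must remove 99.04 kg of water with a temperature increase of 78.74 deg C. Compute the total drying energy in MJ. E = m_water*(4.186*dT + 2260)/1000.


E = m_water * (4.186 * dT + 2260) / 1000
= 99.04 * (4.186 * 78.74 + 2260) / 1000
= 256.4745 MJ

256.4745 MJ


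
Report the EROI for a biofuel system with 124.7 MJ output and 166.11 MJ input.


EROI = E_out / E_in
= 124.7 / 166.11
= 0.7507

0.7507


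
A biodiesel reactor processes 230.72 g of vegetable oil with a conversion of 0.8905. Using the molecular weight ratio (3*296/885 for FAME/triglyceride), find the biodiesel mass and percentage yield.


m_FAME = oil * conv * (3 * 296 / 885) = oil * conv * (888/885)
= 230.72 * 0.8905 * 888 / 885
= 206.1526 g
Y = m_FAME / oil * 100 = conv * (888/885) * 100
= 0.8905 * 888 / 885 * 100
= 89.35%

206.1526 g FAME; Y = 89.35%


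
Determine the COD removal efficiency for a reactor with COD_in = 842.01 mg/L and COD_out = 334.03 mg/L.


eta = (COD_in - COD_out) / COD_in * 100
= (842.01 - 334.03) / 842.01 * 100
= 60.3294%

60.3294%


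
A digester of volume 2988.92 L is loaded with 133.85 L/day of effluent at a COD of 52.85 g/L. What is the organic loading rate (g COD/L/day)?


OLR = Q * S / V
= 133.85 * 52.85 / 2988.92
= 2.3667 g/L/day

2.3667 g/L/day


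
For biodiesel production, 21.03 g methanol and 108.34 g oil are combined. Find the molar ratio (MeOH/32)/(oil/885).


Molar ratio = n_MeOH / n_oil = (MeOH/32) / (oil/885) = (MeOH * 885) / (32 * oil)
= (21.03 * 885) / (32 * 108.34)
= 5.3684

5.3684


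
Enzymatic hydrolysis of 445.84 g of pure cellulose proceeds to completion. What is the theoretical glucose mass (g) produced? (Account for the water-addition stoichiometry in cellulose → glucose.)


glucose = cellulose * 180/162
= 445.84 * 180/162
= 495.3778 g

495.3778 g


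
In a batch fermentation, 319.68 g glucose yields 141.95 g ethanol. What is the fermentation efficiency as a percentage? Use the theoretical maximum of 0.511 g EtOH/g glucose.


Fermentation efficiency = (actual / (0.511 * glucose)) * 100
= (141.95 / (0.511 * 319.68)) * 100
= 86.8958%

86.8958%


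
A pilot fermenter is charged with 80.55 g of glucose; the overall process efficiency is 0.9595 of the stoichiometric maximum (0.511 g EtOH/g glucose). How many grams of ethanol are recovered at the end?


Actual ethanol: m = 0.511 * 80.55 * 0.9595
m = 39.4940 g

39.4940 g


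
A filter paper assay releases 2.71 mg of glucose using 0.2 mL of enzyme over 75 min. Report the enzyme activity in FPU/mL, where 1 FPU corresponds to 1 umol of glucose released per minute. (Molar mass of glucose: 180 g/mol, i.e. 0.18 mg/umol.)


Activity = glucose_mg / (0.18 mg/umol * V_mL * t_min)
= 2.71 / (0.18 * 0.2 * 75)
= 1.0037 FPU/mL

1.0037 FPU/mL


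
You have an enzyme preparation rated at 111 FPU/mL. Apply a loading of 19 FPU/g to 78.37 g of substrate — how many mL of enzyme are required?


V = dosage * m_sub / activity
V = 19 * 78.37 / 111
V = 13.4147 mL

13.4147 mL


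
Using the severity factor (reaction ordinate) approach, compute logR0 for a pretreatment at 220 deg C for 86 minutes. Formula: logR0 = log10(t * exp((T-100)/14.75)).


logR0 = log10(t * exp((T - 100) / 14.75))
= log10(86 * exp((220 - 100) / 14.75))
= 5.4677

5.4677


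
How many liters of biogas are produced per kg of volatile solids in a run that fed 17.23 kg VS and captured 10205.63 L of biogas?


Y = V / VS
= 10205.63 / 17.23
= 592.3175 L/kg VS

592.3175 L/kg VS


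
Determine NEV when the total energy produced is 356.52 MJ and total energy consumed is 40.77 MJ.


NEV = E_out - E_in
= 356.52 - 40.77
= 315.7500 MJ

315.7500 MJ


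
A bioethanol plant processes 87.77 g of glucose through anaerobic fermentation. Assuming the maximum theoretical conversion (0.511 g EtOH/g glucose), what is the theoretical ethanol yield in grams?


Theoretical ethanol yield: m_EtOH = 0.511 * m_glucose
m_EtOH = 0.511 * 87.77 = 44.8505 g

44.8505 g


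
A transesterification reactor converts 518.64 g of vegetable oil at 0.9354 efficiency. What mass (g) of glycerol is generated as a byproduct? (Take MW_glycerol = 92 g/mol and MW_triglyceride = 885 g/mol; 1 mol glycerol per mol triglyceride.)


glycerol = oil * conv * (92/885)
= 518.64 * 0.9354 * 92 / 885
= 50.4322 g

50.4322 g


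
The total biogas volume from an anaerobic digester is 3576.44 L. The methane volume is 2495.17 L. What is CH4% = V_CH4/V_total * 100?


CH4% = V_CH4 / V_total * 100
= 2495.17 / 3576.44 * 100
= 69.7669%

69.7669%


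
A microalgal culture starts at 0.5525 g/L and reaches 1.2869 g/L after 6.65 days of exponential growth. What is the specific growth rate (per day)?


mu = ln(X2/X1) / dt
= ln(1.2869/0.5525) / 6.65
= 0.1271 per day

0.1271 per day


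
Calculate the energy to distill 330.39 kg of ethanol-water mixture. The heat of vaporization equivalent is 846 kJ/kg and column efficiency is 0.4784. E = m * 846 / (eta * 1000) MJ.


E = m * 846 / (eta * 1000)
= 330.39 * 846 / (0.4784 * 1000)
= 584.2599 MJ

584.2599 MJ


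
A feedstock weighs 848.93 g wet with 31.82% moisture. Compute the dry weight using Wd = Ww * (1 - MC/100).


Wd = Ww * (1 - MC/100)
= 848.93 * (1 - 31.82/100)
= 578.8005 g

578.8005 g


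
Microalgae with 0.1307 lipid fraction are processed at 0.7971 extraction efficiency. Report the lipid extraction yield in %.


Y = lipid_content * extraction_eff * 100
= 0.1307 * 0.7971 * 100
= 10.4181%

10.4181%


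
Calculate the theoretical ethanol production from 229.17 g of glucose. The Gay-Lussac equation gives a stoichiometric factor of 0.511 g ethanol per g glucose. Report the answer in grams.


Theoretical ethanol yield: m_EtOH = 0.511 * m_glucose
m_EtOH = 0.511 * 229.17 = 117.1059 g

117.1059 g


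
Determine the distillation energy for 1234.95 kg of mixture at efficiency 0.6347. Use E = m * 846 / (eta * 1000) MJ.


E = m * 846 / (eta * 1000)
= 1234.95 * 846 / (0.6347 * 1000)
= 1646.0811 MJ

1646.0811 MJ


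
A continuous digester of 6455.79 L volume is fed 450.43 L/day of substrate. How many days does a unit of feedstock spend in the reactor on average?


HRT = V / Q
= 6455.79 / 450.43
= 14.3325 days

14.3325 days


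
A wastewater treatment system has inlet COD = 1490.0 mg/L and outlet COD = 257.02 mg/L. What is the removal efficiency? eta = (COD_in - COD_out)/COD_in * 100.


eta = (COD_in - COD_out) / COD_in * 100
= (1490.0 - 257.02) / 1490.0 * 100
= 82.7503%

82.7503%


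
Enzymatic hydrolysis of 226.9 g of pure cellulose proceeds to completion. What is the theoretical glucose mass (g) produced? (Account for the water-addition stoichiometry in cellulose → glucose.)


glucose = cellulose * 180/162
= 226.9 * 180/162
= 252.1111 g

252.1111 g


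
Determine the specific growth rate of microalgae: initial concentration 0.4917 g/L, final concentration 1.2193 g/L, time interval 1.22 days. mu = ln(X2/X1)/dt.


mu = ln(X2/X1) / dt
= ln(1.2193/0.4917) / 1.22
= 0.7444 per day

0.7444 per day


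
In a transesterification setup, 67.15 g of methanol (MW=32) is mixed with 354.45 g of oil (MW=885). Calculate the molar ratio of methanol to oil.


Molar ratio = n_MeOH / n_oil = (MeOH/32) / (oil/885) = (MeOH * 885) / (32 * oil)
= (67.15 * 885) / (32 * 354.45)
= 5.2394

5.2394


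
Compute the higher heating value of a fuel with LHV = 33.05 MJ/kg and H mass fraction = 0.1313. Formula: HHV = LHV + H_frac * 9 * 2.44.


HHV = LHV + H_frac * 9 * 2.44
= 33.05 + 0.1313 * 9 * 2.44
= 35.9333 MJ/kg

35.9333 MJ/kg


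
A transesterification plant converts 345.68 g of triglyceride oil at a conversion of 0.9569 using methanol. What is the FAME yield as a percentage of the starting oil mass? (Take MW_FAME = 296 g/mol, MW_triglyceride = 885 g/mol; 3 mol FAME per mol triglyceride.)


m_FAME = oil * conv * (3 * 296 / 885) = oil * conv * (888/885)
= 345.68 * 0.9569 * 888 / 885
= 331.9025 g
Y = m_FAME / oil * 100 = conv * (888/885) * 100
= 0.9569 * 888 / 885 * 100
= 96.01%

96.01%


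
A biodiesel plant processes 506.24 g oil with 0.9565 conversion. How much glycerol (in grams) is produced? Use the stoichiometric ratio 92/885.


glycerol = oil * conv * (92/885)
= 506.24 * 0.9565 * 92 / 885
= 50.3368 g

50.3368 g


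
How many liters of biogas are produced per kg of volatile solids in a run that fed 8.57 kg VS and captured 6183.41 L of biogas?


Y = V / VS
= 6183.41 / 8.57
= 721.5181 L/kg VS

721.5181 L/kg VS


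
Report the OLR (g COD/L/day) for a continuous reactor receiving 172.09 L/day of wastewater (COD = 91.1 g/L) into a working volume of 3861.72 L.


OLR = Q * S / V
= 172.09 * 91.1 / 3861.72
= 4.0597 g/L/day

4.0597 g/L/day


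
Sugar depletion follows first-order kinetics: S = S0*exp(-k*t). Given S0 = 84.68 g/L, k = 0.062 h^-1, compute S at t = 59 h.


S = S0 * exp(-k * t)
S = 84.68 * exp(-0.062 * 59)
S = 2.1834 g/L

2.1834 g/L


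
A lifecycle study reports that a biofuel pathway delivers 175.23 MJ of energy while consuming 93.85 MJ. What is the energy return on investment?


EROI = E_out / E_in
= 175.23 / 93.85
= 1.8671

1.8671


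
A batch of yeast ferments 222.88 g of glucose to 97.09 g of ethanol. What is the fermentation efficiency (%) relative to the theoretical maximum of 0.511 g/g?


Fermentation efficiency = (actual / (0.511 * glucose)) * 100
= (97.09 / (0.511 * 222.88)) * 100
= 85.2477%

85.2477%


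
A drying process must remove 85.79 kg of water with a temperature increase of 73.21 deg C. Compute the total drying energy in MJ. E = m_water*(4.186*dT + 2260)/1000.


E = m_water * (4.186 * dT + 2260) / 1000
= 85.79 * (4.186 * 73.21 + 2260) / 1000
= 220.1764 MJ

220.1764 MJ


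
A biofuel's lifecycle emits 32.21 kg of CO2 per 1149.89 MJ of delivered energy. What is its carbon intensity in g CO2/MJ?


CI = CO2 * 1000 / E
= 32.21 * 1000 / 1149.89
= 28.0114 g CO2/MJ

28.0114 g CO2/MJ


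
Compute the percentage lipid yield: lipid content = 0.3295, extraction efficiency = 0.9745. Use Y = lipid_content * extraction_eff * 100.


Y = lipid_content * extraction_eff * 100
= 0.3295 * 0.9745 * 100
= 32.1098%

32.1098%


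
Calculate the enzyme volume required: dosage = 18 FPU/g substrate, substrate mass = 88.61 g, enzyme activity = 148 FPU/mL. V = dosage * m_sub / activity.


V = dosage * m_sub / activity
V = 18 * 88.61 / 148
V = 10.7769 mL

10.7769 mL


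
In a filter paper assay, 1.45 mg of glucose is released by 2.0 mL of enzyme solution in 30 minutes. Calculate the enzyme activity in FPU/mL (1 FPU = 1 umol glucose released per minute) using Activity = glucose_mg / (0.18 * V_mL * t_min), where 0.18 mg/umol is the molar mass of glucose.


Activity = glucose_mg / (0.18 mg/umol * V_mL * t_min)
= 1.45 / (0.18 * 2.0 * 30)
= 0.1343 FPU/mL

0.1343 FPU/mL


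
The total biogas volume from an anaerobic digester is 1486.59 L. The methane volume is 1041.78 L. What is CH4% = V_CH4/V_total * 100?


CH4% = V_CH4 / V_total * 100
= 1041.78 / 1486.59 * 100
= 70.0785%

70.0785%


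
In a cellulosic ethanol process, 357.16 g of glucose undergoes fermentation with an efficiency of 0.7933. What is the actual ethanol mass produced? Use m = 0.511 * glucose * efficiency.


Actual ethanol: m = 0.511 * 357.16 * 0.7933
m = 144.7842 g

144.7842 g


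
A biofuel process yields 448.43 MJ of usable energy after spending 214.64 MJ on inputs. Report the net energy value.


NEV = E_out - E_in
= 448.43 - 214.64
= 233.7900 MJ

233.7900 MJ


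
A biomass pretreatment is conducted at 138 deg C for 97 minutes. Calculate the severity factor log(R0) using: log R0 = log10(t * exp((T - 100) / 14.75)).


logR0 = log10(t * exp((T - 100) / 14.75))
= log10(97 * exp((138 - 100) / 14.75))
= 3.1056

3.1056


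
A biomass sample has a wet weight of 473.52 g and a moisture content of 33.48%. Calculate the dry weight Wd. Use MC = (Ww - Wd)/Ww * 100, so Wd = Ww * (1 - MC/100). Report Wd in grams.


Wd = Ww * (1 - MC/100)
= 473.52 * (1 - 33.48/100)
= 314.9855 g

314.9855 g


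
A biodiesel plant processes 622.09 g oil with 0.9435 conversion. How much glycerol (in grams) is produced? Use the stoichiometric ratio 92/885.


glycerol = oil * conv * (92/885)
= 622.09 * 0.9435 * 92 / 885
= 61.0154 g

61.0154 g


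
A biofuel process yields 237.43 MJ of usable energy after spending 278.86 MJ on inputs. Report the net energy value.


NEV = E_out - E_in
= 237.43 - 278.86
= -41.4300 MJ

-41.4300 MJ


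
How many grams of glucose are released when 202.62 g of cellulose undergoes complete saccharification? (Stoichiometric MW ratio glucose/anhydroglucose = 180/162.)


glucose = cellulose * 180/162
= 202.62 * 180/162
= 225.1333 g

225.1333 g


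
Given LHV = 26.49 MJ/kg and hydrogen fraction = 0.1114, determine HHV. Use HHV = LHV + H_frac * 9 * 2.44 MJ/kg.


HHV = LHV + H_frac * 9 * 2.44
= 26.49 + 0.1114 * 9 * 2.44
= 28.9363 MJ/kg

28.9363 MJ/kg


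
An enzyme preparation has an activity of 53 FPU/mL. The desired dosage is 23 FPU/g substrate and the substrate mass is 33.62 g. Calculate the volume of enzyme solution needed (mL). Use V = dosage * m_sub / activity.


V = dosage * m_sub / activity
V = 23 * 33.62 / 53
V = 14.5898 mL

14.5898 mL


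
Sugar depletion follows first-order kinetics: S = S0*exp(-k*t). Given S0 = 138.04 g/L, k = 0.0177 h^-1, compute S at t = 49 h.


S = S0 * exp(-k * t)
S = 138.04 * exp(-0.0177 * 49)
S = 57.9884 g/L

57.9884 g/L


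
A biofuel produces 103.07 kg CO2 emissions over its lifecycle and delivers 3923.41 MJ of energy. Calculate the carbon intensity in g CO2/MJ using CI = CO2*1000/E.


CI = CO2 * 1000 / E
= 103.07 * 1000 / 3923.41
= 26.2705 g CO2/MJ

26.2705 g CO2/MJ


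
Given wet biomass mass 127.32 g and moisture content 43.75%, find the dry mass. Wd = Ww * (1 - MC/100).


Wd = Ww * (1 - MC/100)
= 127.32 * (1 - 43.75/100)
= 71.6175 g

71.6175 g


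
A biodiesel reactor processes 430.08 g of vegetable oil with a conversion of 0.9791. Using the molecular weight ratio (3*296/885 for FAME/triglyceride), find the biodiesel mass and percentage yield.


m_FAME = oil * conv * (3 * 296 / 885) = oil * conv * (888/885)
= 430.08 * 0.9791 * 888 / 885
= 422.5188 g
Y = m_FAME / oil * 100 = conv * (888/885) * 100
= 0.9791 * 888 / 885 * 100
= 98.24%

422.5188 g FAME; Y = 98.24%


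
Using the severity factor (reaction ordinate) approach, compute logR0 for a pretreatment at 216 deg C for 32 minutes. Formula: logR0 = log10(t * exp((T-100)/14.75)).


logR0 = log10(t * exp((T - 100) / 14.75))
= log10(32 * exp((216 - 100) / 14.75))
= 4.9206

4.9206


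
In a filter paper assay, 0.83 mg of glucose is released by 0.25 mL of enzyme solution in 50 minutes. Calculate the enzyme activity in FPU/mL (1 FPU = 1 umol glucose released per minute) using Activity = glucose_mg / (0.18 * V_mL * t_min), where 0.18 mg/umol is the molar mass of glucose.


Activity = glucose_mg / (0.18 mg/umol * V_mL * t_min)
= 0.83 / (0.18 * 0.25 * 50)
= 0.3689 FPU/mL

0.3689 FPU/mL


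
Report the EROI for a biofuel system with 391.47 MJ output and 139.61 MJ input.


EROI = E_out / E_in
= 391.47 / 139.61
= 2.8040

2.8040


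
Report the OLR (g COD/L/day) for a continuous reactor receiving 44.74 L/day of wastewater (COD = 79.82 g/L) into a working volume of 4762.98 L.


OLR = Q * S / V
= 44.74 * 79.82 / 4762.98
= 0.7498 g/L/day

0.7498 g/L/day


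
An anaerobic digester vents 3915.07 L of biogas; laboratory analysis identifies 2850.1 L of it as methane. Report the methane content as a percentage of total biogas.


CH4% = V_CH4 / V_total * 100
= 2850.1 / 3915.07 * 100
= 72.7982%

72.7982%


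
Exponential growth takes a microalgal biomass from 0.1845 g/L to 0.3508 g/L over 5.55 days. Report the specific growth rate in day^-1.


mu = ln(X2/X1) / dt
= ln(0.3508/0.1845) / 5.55
= 0.1158 per day

0.1158 per day


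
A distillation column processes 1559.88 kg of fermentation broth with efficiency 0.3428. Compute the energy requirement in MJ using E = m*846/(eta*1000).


E = m * 846 / (eta * 1000)
= 1559.88 * 846 / (0.3428 * 1000)
= 3849.6455 MJ

3849.6455 MJ


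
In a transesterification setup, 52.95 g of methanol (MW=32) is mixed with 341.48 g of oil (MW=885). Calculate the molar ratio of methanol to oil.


Molar ratio = n_MeOH / n_oil = (MeOH/32) / (oil/885) = (MeOH * 885) / (32 * oil)
= (52.95 * 885) / (32 * 341.48)
= 4.2884

4.2884


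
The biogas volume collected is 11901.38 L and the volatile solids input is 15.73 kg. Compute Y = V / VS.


Y = V / VS
= 11901.38 / 15.73
= 756.6039 L/kg VS

756.6039 L/kg VS


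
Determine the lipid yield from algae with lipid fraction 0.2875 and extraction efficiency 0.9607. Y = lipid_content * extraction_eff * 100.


Y = lipid_content * extraction_eff * 100
= 0.2875 * 0.9607 * 100
= 27.6201%

27.6201%


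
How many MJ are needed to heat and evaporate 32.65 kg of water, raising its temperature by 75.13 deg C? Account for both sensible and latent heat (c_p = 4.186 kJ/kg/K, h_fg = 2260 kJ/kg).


E = m_water * (4.186 * dT + 2260) / 1000
= 32.65 * (4.186 * 75.13 + 2260) / 1000
= 84.0572 MJ

84.0572 MJ


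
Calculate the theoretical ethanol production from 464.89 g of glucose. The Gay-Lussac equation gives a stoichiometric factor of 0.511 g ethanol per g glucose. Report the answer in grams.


Theoretical ethanol yield: m_EtOH = 0.511 * m_glucose
m_EtOH = 0.511 * 464.89 = 237.5588 g

237.5588 g


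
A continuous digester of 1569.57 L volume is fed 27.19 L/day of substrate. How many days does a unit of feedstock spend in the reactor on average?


HRT = V / Q
= 1569.57 / 27.19
= 57.7260 days

57.7260 days


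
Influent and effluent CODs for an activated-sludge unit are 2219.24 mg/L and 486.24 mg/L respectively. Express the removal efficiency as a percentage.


eta = (COD_in - COD_out) / COD_in * 100
= (2219.24 - 486.24) / 2219.24 * 100
= 78.0898%

78.0898%


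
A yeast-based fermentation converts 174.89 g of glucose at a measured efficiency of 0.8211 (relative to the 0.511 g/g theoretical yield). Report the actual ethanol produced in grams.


Actual ethanol: m = 0.511 * 174.89 * 0.8211
m = 73.3807 g

73.3807 g


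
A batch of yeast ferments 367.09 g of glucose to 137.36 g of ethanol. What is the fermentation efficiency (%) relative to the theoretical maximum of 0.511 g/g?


Fermentation efficiency = (actual / (0.511 * glucose)) * 100
= (137.36 / (0.511 * 367.09)) * 100
= 73.2263%

73.2263%


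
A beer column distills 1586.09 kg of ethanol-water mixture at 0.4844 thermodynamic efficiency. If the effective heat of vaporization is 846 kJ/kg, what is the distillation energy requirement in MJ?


E = m * 846 / (eta * 1000)
= 1586.09 * 846 / (0.4844 * 1000)
= 2770.0911 MJ

2770.0911 MJ


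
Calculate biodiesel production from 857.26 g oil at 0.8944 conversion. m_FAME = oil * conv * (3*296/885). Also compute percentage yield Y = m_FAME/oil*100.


m_FAME = oil * conv * (3 * 296 / 885) = oil * conv * (888/885)
= 857.26 * 0.8944 * 888 / 885
= 769.3324 g
Y = m_FAME / oil * 100 = conv * (888/885) * 100
= 0.8944 * 888 / 885 * 100
= 89.74%

769.3324 g FAME; Y = 89.74%


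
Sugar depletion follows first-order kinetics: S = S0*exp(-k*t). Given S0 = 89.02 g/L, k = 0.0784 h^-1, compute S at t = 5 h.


S = S0 * exp(-k * t)
S = 89.02 * exp(-0.0784 * 5)
S = 60.1512 g/L

60.1512 g/L


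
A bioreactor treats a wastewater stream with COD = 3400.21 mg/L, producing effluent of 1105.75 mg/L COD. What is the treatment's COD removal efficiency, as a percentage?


eta = (COD_in - COD_out) / COD_in * 100
= (3400.21 - 1105.75) / 3400.21 * 100
= 67.4799%

67.4799%


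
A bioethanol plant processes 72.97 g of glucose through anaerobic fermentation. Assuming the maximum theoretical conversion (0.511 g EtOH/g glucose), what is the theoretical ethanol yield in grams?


Theoretical ethanol yield: m_EtOH = 0.511 * m_glucose
m_EtOH = 0.511 * 72.97 = 37.2877 g

37.2877 g


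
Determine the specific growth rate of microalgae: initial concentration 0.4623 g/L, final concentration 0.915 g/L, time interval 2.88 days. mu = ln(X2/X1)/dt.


mu = ln(X2/X1) / dt
= ln(0.915/0.4623) / 2.88
= 0.2371 per day

0.2371 per day


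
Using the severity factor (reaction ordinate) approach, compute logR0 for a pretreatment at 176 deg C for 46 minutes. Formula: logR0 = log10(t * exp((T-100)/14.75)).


logR0 = log10(t * exp((T - 100) / 14.75))
= log10(46 * exp((176 - 100) / 14.75))
= 3.9005

3.9005


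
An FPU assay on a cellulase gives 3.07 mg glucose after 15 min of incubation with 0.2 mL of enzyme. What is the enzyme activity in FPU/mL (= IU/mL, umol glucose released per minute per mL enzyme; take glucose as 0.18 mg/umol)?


Activity = glucose_mg / (0.18 mg/umol * V_mL * t_min)
= 3.07 / (0.18 * 0.2 * 15)
= 5.6852 FPU/mL

5.6852 FPU/mL


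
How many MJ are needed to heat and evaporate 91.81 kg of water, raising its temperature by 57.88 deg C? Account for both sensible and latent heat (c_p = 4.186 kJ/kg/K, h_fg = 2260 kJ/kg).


E = m_water * (4.186 * dT + 2260) / 1000
= 91.81 * (4.186 * 57.88 + 2260) / 1000
= 229.7348 MJ

229.7348 MJ


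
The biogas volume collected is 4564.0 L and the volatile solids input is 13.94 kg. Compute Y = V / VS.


Y = V / VS
= 4564.0 / 13.94
= 327.4032 L/kg VS

327.4032 L/kg VS


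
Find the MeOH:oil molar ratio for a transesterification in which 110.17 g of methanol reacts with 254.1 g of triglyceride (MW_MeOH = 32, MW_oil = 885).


Molar ratio = n_MeOH / n_oil = (MeOH/32) / (oil/885) = (MeOH * 885) / (32 * oil)
= (110.17 * 885) / (32 * 254.1)
= 11.9909

11.9909


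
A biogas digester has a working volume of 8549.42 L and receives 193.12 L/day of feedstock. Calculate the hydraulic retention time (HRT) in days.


HRT = V / Q
= 8549.42 / 193.12
= 44.2700 days

44.2700 days


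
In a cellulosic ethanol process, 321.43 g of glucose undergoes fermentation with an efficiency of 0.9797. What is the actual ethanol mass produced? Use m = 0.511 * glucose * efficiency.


Actual ethanol: m = 0.511 * 321.43 * 0.9797
m = 160.9164 g

160.9164 g


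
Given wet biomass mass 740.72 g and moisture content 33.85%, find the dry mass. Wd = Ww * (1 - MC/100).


Wd = Ww * (1 - MC/100)
= 740.72 * (1 - 33.85/100)
= 489.9863 g

489.9863 g


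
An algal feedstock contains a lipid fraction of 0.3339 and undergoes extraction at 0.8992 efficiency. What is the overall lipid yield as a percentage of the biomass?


Y = lipid_content * extraction_eff * 100
= 0.3339 * 0.8992 * 100
= 30.0243%

30.0243%


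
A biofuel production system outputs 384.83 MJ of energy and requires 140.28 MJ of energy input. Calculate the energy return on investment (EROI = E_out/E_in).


EROI = E_out / E_in
= 384.83 / 140.28
= 2.7433

2.7433


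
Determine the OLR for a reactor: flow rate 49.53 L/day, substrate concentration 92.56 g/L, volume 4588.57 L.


OLR = Q * S / V
= 49.53 * 92.56 / 4588.57
= 0.9991 g/L/day

0.9991 g/L/day


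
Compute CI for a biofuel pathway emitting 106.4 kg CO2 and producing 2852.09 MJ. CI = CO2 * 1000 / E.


CI = CO2 * 1000 / E
= 106.4 * 1000 / 2852.09
= 37.3060 g CO2/MJ

37.3060 g CO2/MJ


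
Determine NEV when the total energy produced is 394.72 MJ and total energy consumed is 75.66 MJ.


NEV = E_out - E_in
= 394.72 - 75.66
= 319.0600 MJ

319.0600 MJ


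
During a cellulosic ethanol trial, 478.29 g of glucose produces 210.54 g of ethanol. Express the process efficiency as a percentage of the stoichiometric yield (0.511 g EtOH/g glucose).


Fermentation efficiency = (actual / (0.511 * glucose)) * 100
= (210.54 / (0.511 * 478.29)) * 100
= 86.1435%

86.1435%


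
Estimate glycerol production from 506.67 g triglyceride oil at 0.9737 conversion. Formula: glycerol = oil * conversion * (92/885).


glycerol = oil * conv * (92/885)
= 506.67 * 0.9737 * 92 / 885
= 51.2855 g

51.2855 g


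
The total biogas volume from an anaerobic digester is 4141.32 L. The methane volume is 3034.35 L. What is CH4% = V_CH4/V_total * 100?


CH4% = V_CH4 / V_total * 100
= 3034.35 / 4141.32 * 100
= 73.2701%

73.2701%


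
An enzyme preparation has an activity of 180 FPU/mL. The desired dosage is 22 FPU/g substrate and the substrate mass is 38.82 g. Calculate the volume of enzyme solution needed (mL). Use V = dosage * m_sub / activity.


V = dosage * m_sub / activity
V = 22 * 38.82 / 180
V = 4.7447 mL

4.7447 mL


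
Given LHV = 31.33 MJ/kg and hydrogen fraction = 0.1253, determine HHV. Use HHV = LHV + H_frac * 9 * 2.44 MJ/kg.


HHV = LHV + H_frac * 9 * 2.44
= 31.33 + 0.1253 * 9 * 2.44
= 34.0816 MJ/kg

34.0816 MJ/kg


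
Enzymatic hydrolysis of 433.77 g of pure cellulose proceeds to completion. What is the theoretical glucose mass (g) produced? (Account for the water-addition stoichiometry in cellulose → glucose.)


glucose = cellulose * 180/162
= 433.77 * 180/162
= 481.9667 g

481.9667 g


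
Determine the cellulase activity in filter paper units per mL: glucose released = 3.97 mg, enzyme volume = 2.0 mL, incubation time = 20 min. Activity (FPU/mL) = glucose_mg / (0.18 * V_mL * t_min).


Activity = glucose_mg / (0.18 mg/umol * V_mL * t_min)
= 3.97 / (0.18 * 2.0 * 20)
= 0.5514 FPU/mL

0.5514 FPU/mL


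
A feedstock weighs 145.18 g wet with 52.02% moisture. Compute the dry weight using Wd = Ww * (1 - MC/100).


Wd = Ww * (1 - MC/100)
= 145.18 * (1 - 52.02/100)
= 69.6574 g

69.6574 g


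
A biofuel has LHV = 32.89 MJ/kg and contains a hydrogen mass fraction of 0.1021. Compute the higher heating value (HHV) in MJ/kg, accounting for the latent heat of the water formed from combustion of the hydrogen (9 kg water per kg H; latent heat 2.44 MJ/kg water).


HHV = LHV + H_frac * 9 * 2.44
= 32.89 + 0.1021 * 9 * 2.44
= 35.1321 MJ/kg

35.1321 MJ/kg


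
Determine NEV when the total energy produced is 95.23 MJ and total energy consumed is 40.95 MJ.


NEV = E_out - E_in
= 95.23 - 40.95
= 54.2800 MJ

54.2800 MJ


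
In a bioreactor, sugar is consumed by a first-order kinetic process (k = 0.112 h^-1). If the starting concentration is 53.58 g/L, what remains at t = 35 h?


S = S0 * exp(-k * t)
S = 53.58 * exp(-0.112 * 35)
S = 1.0631 g/L

1.0631 g/L


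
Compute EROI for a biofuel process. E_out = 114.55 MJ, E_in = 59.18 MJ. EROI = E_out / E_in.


EROI = E_out / E_in
= 114.55 / 59.18
= 1.9356

1.9356


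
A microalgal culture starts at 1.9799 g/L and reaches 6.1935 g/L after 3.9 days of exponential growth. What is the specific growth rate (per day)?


mu = ln(X2/X1) / dt
= ln(6.1935/1.9799) / 3.9
= 0.2924 per day

0.2924 per day


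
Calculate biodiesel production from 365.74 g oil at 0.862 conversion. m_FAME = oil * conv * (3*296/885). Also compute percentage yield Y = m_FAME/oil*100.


m_FAME = oil * conv * (3 * 296 / 885) = oil * conv * (888/885)
= 365.74 * 0.862 * 888 / 885
= 316.3366 g
Y = m_FAME / oil * 100 = conv * (888/885) * 100
= 0.862 * 888 / 885 * 100
= 86.49%

316.3366 g FAME; Y = 86.49%


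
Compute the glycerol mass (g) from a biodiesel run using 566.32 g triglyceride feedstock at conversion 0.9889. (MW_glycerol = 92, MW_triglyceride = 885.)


glycerol = oil * conv * (92/885)
= 566.32 * 0.9889 * 92 / 885
= 58.2182 g

58.2182 g


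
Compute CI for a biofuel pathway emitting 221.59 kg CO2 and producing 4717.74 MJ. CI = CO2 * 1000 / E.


CI = CO2 * 1000 / E
= 221.59 * 1000 / 4717.74
= 46.9695 g CO2/MJ

46.9695 g CO2/MJ


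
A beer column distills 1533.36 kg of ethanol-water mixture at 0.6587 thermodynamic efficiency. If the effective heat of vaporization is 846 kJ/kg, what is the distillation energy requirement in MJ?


E = m * 846 / (eta * 1000)
= 1533.36 * 846 / (0.6587 * 1000)
= 1969.3678 MJ

1969.3678 MJ


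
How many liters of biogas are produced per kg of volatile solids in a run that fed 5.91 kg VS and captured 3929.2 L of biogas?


Y = V / VS
= 3929.2 / 5.91
= 664.8393 L/kg VS

664.8393 L/kg VS


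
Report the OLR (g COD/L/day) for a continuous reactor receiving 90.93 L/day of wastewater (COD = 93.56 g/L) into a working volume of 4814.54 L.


OLR = Q * S / V
= 90.93 * 93.56 / 4814.54
= 1.7670 g/L/day

1.7670 g/L/day


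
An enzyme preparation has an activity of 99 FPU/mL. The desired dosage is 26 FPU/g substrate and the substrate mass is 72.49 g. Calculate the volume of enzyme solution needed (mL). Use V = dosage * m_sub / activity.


V = dosage * m_sub / activity
V = 26 * 72.49 / 99
V = 19.0378 mL

19.0378 mL


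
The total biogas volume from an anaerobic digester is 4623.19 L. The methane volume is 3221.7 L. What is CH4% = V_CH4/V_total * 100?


CH4% = V_CH4 / V_total * 100
= 3221.7 / 4623.19 * 100
= 69.6856%

69.6856%


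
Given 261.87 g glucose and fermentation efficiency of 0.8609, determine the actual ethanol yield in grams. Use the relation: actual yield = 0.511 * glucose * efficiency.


Actual ethanol: m = 0.511 * 261.87 * 0.8609
m = 115.2018 g

115.2018 g


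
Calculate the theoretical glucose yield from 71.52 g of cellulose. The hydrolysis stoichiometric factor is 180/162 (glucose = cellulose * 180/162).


glucose = cellulose * 180/162
= 71.52 * 180/162
= 79.4667 g

79.4667 g


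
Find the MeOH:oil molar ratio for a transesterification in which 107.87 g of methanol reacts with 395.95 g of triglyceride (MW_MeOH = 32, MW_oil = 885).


Molar ratio = n_MeOH / n_oil = (MeOH/32) / (oil/885) = (MeOH * 885) / (32 * oil)
= (107.87 * 885) / (32 * 395.95)
= 7.5345

7.5345


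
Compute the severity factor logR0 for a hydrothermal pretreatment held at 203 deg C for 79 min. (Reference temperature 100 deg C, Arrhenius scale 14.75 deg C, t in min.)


logR0 = log10(t * exp((T - 100) / 14.75))
= log10(79 * exp((203 - 100) / 14.75))
= 4.9303

4.9303


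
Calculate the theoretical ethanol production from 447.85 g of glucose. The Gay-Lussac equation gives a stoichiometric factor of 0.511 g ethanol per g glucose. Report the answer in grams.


Theoretical ethanol yield: m_EtOH = 0.511 * m_glucose
m_EtOH = 0.511 * 447.85 = 228.8514 g

228.8514 g


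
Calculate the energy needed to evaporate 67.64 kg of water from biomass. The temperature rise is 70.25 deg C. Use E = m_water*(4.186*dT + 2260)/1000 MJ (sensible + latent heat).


E = m_water * (4.186 * dT + 2260) / 1000
= 67.64 * (4.186 * 70.25 + 2260) / 1000
= 172.7571 MJ

172.7571 MJ


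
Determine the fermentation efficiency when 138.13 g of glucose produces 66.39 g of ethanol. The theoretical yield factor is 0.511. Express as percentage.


Fermentation efficiency = (actual / (0.511 * glucose)) * 100
= (66.39 / (0.511 * 138.13)) * 100
= 94.0576%

94.0576%


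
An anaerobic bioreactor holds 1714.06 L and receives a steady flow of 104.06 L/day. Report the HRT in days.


HRT = V / Q
= 1714.06 / 104.06
= 16.4718 days

16.4718 days


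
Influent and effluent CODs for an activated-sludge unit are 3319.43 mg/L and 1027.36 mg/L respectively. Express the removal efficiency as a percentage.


eta = (COD_in - COD_out) / COD_in * 100
= (3319.43 - 1027.36) / 3319.43 * 100
= 69.0501%

69.0501%


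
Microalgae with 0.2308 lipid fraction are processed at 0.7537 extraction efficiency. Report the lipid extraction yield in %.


Y = lipid_content * extraction_eff * 100
= 0.2308 * 0.7537 * 100
= 17.3954%

17.3954%


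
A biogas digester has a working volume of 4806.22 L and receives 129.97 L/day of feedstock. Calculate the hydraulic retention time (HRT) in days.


HRT = V / Q
= 4806.22 / 129.97
= 36.9795 days

36.9795 days


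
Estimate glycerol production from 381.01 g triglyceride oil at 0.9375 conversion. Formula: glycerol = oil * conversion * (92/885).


glycerol = oil * conv * (92/885)
= 381.01 * 0.9375 * 92 / 885
= 37.1323 g

37.1323 g


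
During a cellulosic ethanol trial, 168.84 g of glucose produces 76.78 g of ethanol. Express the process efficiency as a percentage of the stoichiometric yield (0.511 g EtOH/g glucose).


Fermentation efficiency = (actual / (0.511 * glucose)) * 100
= (76.78 / (0.511 * 168.84)) * 100
= 88.9922%

88.9922%


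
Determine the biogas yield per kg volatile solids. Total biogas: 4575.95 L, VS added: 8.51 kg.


Y = V / VS
= 4575.95 / 8.51
= 537.7145 L/kg VS

537.7145 L/kg VS


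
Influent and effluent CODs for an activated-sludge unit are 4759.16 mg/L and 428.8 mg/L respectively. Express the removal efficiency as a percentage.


eta = (COD_in - COD_out) / COD_in * 100
= (4759.16 - 428.8) / 4759.16 * 100
= 90.9900%

90.9900%


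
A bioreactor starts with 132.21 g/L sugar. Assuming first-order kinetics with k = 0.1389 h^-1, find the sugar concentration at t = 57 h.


S = S0 * exp(-k * t)
S = 132.21 * exp(-0.1389 * 57)
S = 0.0482 g/L

0.0482 g/L


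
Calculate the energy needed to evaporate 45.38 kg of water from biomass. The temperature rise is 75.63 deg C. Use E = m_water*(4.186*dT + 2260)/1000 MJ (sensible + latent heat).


E = m_water * (4.186 * dT + 2260) / 1000
= 45.38 * (4.186 * 75.63 + 2260) / 1000
= 116.9255 MJ

116.9255 MJ


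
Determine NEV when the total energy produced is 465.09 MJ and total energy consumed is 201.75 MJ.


NEV = E_out - E_in
= 465.09 - 201.75
= 263.3400 MJ

263.3400 MJ


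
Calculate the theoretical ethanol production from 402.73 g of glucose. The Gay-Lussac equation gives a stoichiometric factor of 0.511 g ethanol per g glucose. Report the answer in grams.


Theoretical ethanol yield: m_EtOH = 0.511 * m_glucose
m_EtOH = 0.511 * 402.73 = 205.7950 g

205.7950 g


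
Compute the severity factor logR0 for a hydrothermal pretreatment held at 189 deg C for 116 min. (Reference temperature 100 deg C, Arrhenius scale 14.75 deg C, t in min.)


logR0 = log10(t * exp((T - 100) / 14.75))
= log10(116 * exp((189 - 100) / 14.75))
= 4.6849

4.6849


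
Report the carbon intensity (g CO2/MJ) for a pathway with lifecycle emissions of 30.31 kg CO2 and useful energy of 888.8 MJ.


CI = CO2 * 1000 / E
= 30.31 * 1000 / 888.8
= 34.1022 g CO2/MJ

34.1022 g CO2/MJ


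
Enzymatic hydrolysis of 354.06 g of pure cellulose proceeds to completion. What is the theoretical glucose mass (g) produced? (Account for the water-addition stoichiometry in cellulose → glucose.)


glucose = cellulose * 180/162
= 354.06 * 180/162
= 393.4000 g

393.4000 g


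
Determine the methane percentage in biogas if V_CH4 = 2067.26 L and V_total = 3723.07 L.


CH4% = V_CH4 / V_total * 100
= 2067.26 / 3723.07 * 100
= 55.5257%

55.5257%


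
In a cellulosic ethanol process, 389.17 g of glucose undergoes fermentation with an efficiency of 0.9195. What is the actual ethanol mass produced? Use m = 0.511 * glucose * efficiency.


Actual ethanol: m = 0.511 * 389.17 * 0.9195
m = 182.8572 g

182.8572 g


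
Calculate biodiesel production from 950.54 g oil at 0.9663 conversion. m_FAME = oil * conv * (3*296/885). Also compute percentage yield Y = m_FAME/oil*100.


m_FAME = oil * conv * (3 * 296 / 885) = oil * conv * (888/885)
= 950.54 * 0.9663 * 888 / 885
= 921.6204 g
Y = m_FAME / oil * 100 = conv * (888/885) * 100
= 0.9663 * 888 / 885 * 100
= 96.96%

921.6204 g FAME; Y = 96.96%


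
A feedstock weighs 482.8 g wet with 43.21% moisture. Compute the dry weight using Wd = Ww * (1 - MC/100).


Wd = Ww * (1 - MC/100)
= 482.8 * (1 - 43.21/100)
= 274.1821 g

274.1821 g


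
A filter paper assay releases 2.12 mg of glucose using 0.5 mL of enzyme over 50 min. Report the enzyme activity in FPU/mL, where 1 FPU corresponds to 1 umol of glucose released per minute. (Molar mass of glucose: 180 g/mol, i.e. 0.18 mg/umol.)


Activity = glucose_mg / (0.18 mg/umol * V_mL * t_min)
= 2.12 / (0.18 * 0.5 * 50)
= 0.4711 FPU/mL

0.4711 FPU/mL


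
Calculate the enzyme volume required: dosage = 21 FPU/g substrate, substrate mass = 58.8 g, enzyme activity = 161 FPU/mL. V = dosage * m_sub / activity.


V = dosage * m_sub / activity
V = 21 * 58.8 / 161
V = 7.6696 mL

7.6696 mL


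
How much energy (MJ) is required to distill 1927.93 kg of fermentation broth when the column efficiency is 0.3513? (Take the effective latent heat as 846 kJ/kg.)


E = m * 846 / (eta * 1000)
= 1927.93 * 846 / (0.3513 * 1000)
= 4642.8374 MJ

4642.8374 MJ


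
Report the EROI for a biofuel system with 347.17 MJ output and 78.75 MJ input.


EROI = E_out / E_in
= 347.17 / 78.75
= 4.4085

4.4085


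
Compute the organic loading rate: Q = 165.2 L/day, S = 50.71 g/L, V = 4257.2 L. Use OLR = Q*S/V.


OLR = Q * S / V
= 165.2 * 50.71 / 4257.2
= 1.9678 g/L/day

1.9678 g/L/day


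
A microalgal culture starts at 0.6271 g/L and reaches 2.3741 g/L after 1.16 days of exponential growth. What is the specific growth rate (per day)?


mu = ln(X2/X1) / dt
= ln(2.3741/0.6271) / 1.16
= 1.1476 per day

1.1476 per day


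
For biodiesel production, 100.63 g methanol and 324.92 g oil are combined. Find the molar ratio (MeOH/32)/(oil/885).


Molar ratio = n_MeOH / n_oil = (MeOH/32) / (oil/885) = (MeOH * 885) / (32 * oil)
= (100.63 * 885) / (32 * 324.92)
= 8.5653

8.5653


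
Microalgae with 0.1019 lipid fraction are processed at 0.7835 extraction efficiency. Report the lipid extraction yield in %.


Y = lipid_content * extraction_eff * 100
= 0.1019 * 0.7835 * 100
= 7.9839%

7.9839%


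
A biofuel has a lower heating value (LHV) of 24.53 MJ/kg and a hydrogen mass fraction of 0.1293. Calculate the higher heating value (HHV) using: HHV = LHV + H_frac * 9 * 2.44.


HHV = LHV + H_frac * 9 * 2.44
= 24.53 + 0.1293 * 9 * 2.44
= 27.3694 MJ/kg

27.3694 MJ/kg


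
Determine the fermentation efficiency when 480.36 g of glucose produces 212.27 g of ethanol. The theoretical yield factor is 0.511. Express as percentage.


Fermentation efficiency = (actual / (0.511 * glucose)) * 100
= (212.27 / (0.511 * 480.36)) * 100
= 86.4771%

86.4771%


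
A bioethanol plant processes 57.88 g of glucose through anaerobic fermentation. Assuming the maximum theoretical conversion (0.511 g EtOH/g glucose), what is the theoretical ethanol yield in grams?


Theoretical ethanol yield: m_EtOH = 0.511 * m_glucose
m_EtOH = 0.511 * 57.88 = 29.5767 g

29.5767 g


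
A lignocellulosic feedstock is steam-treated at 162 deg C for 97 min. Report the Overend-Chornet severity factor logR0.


logR0 = log10(t * exp((T - 100) / 14.75))
= log10(97 * exp((162 - 100) / 14.75))
= 3.8123

3.8123


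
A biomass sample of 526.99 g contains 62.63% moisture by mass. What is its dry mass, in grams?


Wd = Ww * (1 - MC/100)
= 526.99 * (1 - 62.63/100)
= 196.9362 g

196.9362 g


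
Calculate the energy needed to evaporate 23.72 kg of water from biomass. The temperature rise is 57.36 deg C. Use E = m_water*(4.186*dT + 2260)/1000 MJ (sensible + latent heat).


E = m_water * (4.186 * dT + 2260) / 1000
= 23.72 * (4.186 * 57.36 + 2260) / 1000
= 59.3026 MJ

59.3026 MJ


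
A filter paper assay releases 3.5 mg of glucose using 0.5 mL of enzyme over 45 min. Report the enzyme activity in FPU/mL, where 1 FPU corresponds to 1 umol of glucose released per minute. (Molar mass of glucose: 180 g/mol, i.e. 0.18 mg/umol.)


Activity = glucose_mg / (0.18 mg/umol * V_mL * t_min)
= 3.5 / (0.18 * 0.5 * 45)
= 0.8642 FPU/mL

0.8642 FPU/mL


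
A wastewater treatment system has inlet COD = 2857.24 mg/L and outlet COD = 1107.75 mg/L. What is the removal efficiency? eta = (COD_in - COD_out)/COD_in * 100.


eta = (COD_in - COD_out) / COD_in * 100
= (2857.24 - 1107.75) / 2857.24 * 100
= 61.2301%

61.2301%
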